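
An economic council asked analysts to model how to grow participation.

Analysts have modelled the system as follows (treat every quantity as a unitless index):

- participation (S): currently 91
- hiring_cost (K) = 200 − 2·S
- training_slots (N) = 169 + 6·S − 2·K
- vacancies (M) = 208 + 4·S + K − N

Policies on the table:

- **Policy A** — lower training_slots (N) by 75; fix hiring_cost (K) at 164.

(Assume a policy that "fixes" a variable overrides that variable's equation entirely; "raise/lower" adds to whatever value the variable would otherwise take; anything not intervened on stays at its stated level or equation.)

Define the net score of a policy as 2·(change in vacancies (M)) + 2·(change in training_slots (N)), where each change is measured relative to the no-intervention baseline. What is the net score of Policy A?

292

Baseline:
  S = 91
  K = 200 − 2·91 = 18
  N = 169 + 6·91 − 2·18 = 679
  M = 208 + 4·91 + 18 − 679 = -89
Policy A (N − 75, K := 164):
  S = 91
  K = 164
  N = 169 + 6·91 − 2·164 (−75 from intervention) = 312
  M = 208 + 4·91 + 164 − 312 = 424
ΔM = 424 − (-89) = 513; ΔN = 312 − 679 = -367
Score = 2·513 + 2·(-367) = 292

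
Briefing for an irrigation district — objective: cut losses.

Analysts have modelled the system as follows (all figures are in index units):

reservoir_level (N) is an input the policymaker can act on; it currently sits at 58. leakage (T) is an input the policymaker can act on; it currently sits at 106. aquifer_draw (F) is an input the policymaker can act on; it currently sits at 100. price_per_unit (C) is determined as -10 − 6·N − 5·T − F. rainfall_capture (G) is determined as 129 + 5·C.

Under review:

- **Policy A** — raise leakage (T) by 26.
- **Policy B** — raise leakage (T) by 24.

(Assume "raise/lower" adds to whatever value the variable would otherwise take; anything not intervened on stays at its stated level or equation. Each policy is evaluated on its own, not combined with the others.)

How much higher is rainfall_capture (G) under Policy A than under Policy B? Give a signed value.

Policy A (T + 26):
  N = 58
  T = 106 + 26 = 132
  F = 100
  C = -10 − 6·58 − 5·132 − 100 = -1118
  G = 129 + 5·(-1118) = -5461
Policy B (T + 24):
  N = 58
  T = 106 + 24 = 130
  F = 100
  C = -10 − 6·58 − 5·130 − 100 = -1108
  G = 129 + 5·(-1108) = -5411
G: -5461 − (-5411) = -50

-50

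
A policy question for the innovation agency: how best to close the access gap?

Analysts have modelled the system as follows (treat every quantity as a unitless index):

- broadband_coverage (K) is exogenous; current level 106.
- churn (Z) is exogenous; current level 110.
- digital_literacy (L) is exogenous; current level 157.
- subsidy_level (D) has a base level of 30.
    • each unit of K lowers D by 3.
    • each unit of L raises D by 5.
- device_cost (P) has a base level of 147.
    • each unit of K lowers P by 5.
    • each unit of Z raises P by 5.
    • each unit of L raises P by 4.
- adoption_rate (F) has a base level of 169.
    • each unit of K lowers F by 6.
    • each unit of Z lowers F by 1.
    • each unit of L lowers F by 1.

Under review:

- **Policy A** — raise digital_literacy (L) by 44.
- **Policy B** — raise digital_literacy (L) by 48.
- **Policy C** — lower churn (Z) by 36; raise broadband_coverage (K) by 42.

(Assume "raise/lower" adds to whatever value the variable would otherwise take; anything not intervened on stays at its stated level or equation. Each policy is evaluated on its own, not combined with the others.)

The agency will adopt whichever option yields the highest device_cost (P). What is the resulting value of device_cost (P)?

987

Policy A (L + 44):
  K = 106
  Z = 110
  L = 157 + 44 = 201
  P = 147 − 5·106 + 5·110 + 4·201 = 971
Policy B (L + 48):
  K = 106
  Z = 110
  L = 157 + 48 = 205
  P = 147 − 5·106 + 5·110 + 4·205 = 987
Policy C (Z − 36, K + 42):
  K = 106 + 42 = 148
  Z = 110 − 36 = 74
  L = 157
  P = 147 − 5·148 + 5·74 + 4·157 = 405
Comparing — Policy A: P=971, Policy B: P=987, Policy C: P=405. Highest is 987 (Policy B).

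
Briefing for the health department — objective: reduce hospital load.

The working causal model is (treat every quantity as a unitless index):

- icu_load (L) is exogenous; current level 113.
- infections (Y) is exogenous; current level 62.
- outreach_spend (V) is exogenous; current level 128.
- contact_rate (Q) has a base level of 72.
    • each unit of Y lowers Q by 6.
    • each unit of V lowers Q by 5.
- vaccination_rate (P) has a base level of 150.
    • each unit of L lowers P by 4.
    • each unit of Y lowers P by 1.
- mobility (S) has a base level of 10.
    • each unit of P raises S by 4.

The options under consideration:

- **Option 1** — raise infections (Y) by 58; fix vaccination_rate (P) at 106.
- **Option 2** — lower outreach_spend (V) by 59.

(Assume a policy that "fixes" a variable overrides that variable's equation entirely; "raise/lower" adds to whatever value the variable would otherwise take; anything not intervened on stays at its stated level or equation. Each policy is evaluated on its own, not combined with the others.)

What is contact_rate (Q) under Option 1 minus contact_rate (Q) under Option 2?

Option 1 (Y + 58, P := 106):
  Y = 62 + 58 = 120
  V = 128
  Q = 72 − 6·120 − 5·128 = -1288
Option 2 (V − 59):
  Y = 62
  V = 128 − 59 = 69
  Q = 72 − 6·62 − 5·69 = -645
Q: -1288 − (-645) = -643

-643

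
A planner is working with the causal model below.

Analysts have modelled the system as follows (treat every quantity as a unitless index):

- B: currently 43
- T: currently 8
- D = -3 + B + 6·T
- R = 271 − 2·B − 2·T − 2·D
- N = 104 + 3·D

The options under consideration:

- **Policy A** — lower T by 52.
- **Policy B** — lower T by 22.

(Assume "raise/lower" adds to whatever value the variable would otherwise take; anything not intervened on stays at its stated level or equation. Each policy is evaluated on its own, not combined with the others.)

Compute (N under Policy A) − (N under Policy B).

Policy A (T − 52):
  B = 43
  T = 8 − 52 = -44
  D = -3 + 43 + 6·(-44) = -224
  N = 104 + 3·(-224) = -568
Policy B (T − 22):
  B = 43
  T = 8 − 22 = -14
  D = -3 + 43 + 6·(-14) = -44
  N = 104 + 3·(-44) = -28
N: -568 − (-28) = -540

-540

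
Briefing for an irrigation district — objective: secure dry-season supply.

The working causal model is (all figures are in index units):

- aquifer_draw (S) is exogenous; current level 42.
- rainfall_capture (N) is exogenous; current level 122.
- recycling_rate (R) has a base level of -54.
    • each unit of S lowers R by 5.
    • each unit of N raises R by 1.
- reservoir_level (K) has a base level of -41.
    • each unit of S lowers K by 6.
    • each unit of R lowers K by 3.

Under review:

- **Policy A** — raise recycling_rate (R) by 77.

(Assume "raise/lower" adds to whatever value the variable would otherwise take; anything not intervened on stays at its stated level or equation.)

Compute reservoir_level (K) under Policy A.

-98

Policy A (R + 77):
  S = 42
  N = 122
  R = -54 − 5·42 + 122 (+77 from intervention) = -65
  K = -41 − 6·42 − 3·(-65) = -98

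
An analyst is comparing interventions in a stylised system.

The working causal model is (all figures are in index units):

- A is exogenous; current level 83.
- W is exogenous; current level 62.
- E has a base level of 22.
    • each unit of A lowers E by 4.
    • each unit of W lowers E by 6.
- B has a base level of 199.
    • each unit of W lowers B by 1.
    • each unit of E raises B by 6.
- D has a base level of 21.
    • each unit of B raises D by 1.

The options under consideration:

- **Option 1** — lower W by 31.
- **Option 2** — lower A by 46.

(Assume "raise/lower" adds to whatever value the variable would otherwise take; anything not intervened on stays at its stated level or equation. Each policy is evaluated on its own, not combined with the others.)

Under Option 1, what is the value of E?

-496

Option 1 (W − 31):
  A = 83
  W = 62 − 31 = 31
  E = 22 − 4·83 − 6·31 = -496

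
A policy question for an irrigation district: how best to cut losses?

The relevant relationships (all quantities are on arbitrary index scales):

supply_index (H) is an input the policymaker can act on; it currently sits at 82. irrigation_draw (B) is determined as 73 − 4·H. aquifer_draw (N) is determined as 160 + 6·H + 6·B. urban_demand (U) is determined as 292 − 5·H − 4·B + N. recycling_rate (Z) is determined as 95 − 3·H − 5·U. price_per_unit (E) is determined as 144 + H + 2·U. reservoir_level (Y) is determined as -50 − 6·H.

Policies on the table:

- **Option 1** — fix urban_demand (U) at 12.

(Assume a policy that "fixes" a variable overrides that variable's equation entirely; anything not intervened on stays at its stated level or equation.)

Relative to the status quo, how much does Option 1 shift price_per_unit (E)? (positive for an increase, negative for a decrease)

Baseline:
  H = 82
  B = 73 − 4·82 = -255
  N = 160 + 6·82 + 6·(-255) = -878
  U = 292 − 5·82 − 4·(-255) + (-878) = 24
  E = 144 + 82 + 2·24 = 274
Option 1 (U := 12):
  H = 82
  B = 73 − 4·82 = -255
  N = 160 + 6·82 + 6·(-255) = -878
  U = 12
  E = 144 + 82 + 2·12 = 250
Change in E: 250 − 274 = -24

-24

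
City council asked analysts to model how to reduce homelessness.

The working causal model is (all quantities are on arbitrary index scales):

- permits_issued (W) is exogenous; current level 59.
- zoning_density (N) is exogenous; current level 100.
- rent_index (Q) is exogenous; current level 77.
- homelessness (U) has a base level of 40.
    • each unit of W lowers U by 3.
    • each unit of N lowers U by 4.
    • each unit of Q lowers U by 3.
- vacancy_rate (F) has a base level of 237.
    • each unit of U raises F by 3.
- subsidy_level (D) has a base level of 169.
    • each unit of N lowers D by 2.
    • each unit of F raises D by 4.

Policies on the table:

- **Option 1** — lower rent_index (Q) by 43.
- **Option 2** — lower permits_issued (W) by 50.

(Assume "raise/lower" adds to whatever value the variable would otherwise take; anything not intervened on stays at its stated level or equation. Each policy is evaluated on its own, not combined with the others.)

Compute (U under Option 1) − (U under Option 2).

Option 1 (Q − 43):
  W = 59
  N = 100
  Q = 77 − 43 = 34
  U = 40 − 3·59 − 4·100 − 3·34 = -639
Option 2 (W − 50):
  W = 59 − 50 = 9
  N = 100
  Q = 77
  U = 40 − 3·9 − 4·100 − 3·77 = -618
U: -639 − (-618) = -21

-21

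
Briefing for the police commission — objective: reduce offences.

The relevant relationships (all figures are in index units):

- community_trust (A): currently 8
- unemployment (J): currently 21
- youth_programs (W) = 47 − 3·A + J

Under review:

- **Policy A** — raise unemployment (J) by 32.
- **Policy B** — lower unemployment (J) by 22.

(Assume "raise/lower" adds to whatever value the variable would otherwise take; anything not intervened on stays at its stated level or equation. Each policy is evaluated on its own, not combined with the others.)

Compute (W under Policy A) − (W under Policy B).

54

Policy A (J + 32):
  A = 8
  J = 21 + 32 = 53
  W = 47 − 3·8 + 53 = 76
Policy B (J − 22):
  A = 8
  J = 21 − 22 = -1
  W = 47 − 3·8 + (-1) = 22
W: 76 − 22 = 54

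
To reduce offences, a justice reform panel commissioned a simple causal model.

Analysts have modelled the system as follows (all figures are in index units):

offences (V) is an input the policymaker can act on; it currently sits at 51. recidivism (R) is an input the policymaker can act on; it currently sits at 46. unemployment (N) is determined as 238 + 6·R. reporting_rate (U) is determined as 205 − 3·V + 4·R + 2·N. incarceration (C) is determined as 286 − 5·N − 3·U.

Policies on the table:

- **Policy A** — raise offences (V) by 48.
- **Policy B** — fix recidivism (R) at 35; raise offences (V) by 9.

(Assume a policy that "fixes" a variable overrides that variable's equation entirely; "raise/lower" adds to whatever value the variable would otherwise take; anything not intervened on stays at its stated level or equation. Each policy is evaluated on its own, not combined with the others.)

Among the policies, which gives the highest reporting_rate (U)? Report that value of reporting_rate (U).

Policy A (V + 48):
  V = 51 + 48 = 99
  R = 46
  N = 238 + 6·46 = 514
  U = 205 − 3·99 + 4·46 + 2·514 = 1120
Policy B (R := 35, V + 9):
  V = 51 + 9 = 60
  R = 35
  N = 238 + 6·35 = 448
  U = 205 − 3·60 + 4·35 + 2·448 = 1061
Comparing — Policy A: U=1120, Policy B: U=1061. Highest is 1120 (Policy A).

1120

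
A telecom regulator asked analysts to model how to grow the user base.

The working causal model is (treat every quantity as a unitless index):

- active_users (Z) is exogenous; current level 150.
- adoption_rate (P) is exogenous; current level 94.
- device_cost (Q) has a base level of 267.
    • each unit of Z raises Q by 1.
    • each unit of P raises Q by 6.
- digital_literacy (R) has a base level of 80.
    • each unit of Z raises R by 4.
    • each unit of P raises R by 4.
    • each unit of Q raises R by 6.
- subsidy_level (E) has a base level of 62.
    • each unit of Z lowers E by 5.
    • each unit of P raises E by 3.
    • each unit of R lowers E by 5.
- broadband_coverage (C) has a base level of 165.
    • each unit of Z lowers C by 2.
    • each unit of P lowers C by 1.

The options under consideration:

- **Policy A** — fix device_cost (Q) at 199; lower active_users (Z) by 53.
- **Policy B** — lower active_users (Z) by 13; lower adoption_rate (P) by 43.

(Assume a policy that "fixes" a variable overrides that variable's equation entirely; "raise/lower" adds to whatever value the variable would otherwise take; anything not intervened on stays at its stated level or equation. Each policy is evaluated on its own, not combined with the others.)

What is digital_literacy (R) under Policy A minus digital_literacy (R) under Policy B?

-3054

Policy A (Q := 199, Z − 53):
  Z = 150 − 53 = 97
  P = 94
  Q = 199
  R = 80 + 4·97 + 4·94 + 6·199 = 2038
Policy B (Z − 13, P − 43):
  Z = 150 − 13 = 137
  P = 94 − 43 = 51
  Q = 267 + 137 + 6·51 = 710
  R = 80 + 4·137 + 4·51 + 6·710 = 5092
R: 2038 − 5092 = -3054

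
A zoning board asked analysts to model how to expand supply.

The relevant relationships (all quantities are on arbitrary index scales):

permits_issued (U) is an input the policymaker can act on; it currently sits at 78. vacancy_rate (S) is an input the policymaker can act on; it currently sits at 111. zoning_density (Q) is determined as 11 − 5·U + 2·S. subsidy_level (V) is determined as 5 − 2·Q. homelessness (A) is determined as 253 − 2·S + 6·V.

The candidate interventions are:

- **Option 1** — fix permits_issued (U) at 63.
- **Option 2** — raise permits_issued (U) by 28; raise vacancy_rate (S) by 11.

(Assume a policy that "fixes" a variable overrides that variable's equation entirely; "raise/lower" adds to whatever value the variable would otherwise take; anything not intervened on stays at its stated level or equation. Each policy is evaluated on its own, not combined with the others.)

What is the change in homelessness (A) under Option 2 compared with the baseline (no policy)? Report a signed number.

Baseline:
  U = 78
  S = 111
  Q = 11 − 5·78 + 2·111 = -157
  V = 5 − 2·(-157) = 319
  A = 253 − 2·111 + 6·319 = 1945
Option 2 (U + 28, S + 11):
  U = 78 + 28 = 106
  S = 111 + 11 = 122
  Q = 11 − 5·106 + 2·122 = -275
  V = 5 − 2·(-275) = 555
  A = 253 − 2·122 + 6·555 = 3339
Change in A: 3339 − 1945 = 1394

1394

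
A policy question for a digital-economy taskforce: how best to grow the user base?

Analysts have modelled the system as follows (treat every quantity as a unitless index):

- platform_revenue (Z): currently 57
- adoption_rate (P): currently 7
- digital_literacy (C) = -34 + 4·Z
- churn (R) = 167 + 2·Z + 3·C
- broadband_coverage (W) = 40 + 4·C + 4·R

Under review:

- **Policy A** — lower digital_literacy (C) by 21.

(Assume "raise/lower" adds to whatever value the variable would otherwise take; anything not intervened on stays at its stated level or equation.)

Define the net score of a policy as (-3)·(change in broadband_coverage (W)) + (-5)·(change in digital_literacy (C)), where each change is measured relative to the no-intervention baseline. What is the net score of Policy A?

Baseline:
  Z = 57
  C = -34 + 4·57 = 194
  R = 167 + 2·57 + 3·194 = 863
  W = 40 + 4·194 + 4·863 = 4268
Policy A (C − 21):
  Z = 57
  C = -34 + 4·57 (−21 from intervention) = 173
  R = 167 + 2·57 + 3·173 = 800
  W = 40 + 4·173 + 4·800 = 3932
ΔW = 3932 − 4268 = -336; ΔC = 173 − 194 = -21
Score = (-3)·(-336) + (-5)·(-21) = 1113

1113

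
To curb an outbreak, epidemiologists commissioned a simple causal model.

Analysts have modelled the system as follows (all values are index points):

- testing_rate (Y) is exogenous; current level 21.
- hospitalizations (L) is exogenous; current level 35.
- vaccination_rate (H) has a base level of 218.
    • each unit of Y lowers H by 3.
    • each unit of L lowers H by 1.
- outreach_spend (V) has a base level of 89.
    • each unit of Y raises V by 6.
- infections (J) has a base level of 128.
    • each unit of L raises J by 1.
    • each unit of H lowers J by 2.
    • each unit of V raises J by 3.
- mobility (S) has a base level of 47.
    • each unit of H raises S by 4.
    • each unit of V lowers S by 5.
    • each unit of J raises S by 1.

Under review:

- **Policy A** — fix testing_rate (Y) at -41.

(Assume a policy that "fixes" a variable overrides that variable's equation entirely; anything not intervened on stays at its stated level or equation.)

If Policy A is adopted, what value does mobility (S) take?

1136

Policy A (Y := -41):
  Y = -41
  L = 35
  H = 218 − 3·(-41) − 35 = 306
  V = 89 + 6·(-41) = -157
  J = 128 + 35 − 2·306 + 3·(-157) = -920
  S = 47 + 4·306 − 5·(-157) + (-920) = 1136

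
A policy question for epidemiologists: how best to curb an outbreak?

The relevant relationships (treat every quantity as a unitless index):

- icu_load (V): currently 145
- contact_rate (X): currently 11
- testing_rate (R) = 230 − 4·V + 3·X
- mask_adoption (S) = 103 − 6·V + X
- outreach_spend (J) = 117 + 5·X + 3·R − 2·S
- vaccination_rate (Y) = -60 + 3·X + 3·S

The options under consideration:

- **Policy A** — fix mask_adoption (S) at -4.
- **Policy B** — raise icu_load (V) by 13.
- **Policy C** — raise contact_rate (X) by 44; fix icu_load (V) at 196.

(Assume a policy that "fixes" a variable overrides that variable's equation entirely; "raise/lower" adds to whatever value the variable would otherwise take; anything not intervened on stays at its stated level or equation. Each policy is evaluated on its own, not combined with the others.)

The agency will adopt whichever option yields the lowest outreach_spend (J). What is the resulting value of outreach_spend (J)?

Policy A (S := -4):
  V = 145
  X = 11
  R = 230 − 4·145 + 3·11 = -317
  S = -4
  J = 117 + 5·11 + 3·(-317) − 2·(-4) = -771
Policy B (V + 13):
  V = 145 + 13 = 158
  X = 11
  R = 230 − 4·158 + 3·11 = -369
  S = 103 − 6·158 + 11 = -834
  J = 117 + 5·11 + 3·(-369) − 2·(-834) = 733
Policy C (X + 44, V := 196):
  V = 196
  X = 11 + 44 = 55
  R = 230 − 4·196 + 3·55 = -389
  S = 103 − 6·196 + 55 = -1018
  J = 117 + 5·55 + 3·(-389) − 2·(-1018) = 1261
Comparing — Policy A: J=-771, Policy B: J=733, Policy C: J=1261. Lowest is -771 (Policy A).

-771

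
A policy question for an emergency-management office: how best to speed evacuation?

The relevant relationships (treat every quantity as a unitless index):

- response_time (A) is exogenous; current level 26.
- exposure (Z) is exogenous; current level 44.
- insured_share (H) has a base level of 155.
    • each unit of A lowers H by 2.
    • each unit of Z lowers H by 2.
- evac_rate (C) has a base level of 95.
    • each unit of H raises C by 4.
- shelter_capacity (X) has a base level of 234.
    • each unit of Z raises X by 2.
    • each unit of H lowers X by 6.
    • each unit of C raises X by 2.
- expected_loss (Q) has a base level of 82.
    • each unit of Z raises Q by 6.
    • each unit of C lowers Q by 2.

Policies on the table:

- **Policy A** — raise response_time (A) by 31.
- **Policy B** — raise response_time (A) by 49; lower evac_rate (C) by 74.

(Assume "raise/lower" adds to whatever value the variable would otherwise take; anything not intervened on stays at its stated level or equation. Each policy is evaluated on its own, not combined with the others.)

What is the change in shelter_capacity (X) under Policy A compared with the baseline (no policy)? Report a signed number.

-124

Baseline:
  A = 26
  Z = 44
  H = 155 − 2·26 − 2·44 = 15
  C = 95 + 4·15 = 155
  X = 234 + 2·44 − 6·15 + 2·155 = 542
Policy A (A + 31):
  A = 26 + 31 = 57
  Z = 44
  H = 155 − 2·57 − 2·44 = -47
  C = 95 + 4·(-47) = -93
  X = 234 + 2·44 − 6·(-47) + 2·(-93) = 418
Change in X: 418 − 542 = -124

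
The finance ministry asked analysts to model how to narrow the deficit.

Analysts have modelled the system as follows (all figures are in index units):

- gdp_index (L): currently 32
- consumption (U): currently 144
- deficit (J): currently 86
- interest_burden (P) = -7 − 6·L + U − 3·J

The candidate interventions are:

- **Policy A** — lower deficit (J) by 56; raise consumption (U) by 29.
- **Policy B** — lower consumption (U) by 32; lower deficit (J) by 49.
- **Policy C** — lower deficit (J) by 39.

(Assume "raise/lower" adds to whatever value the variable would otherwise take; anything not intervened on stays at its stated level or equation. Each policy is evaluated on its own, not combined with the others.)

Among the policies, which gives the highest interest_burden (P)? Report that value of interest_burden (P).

Policy A (J − 56, U + 29):
  L = 32
  U = 144 + 29 = 173
  J = 86 − 56 = 30
  P = -7 − 6·32 + 173 − 3·30 = -116
Policy B (U − 32, J − 49):
  L = 32
  U = 144 − 32 = 112
  J = 86 − 49 = 37
  P = -7 − 6·32 + 112 − 3·37 = -198
Policy C (J − 39):
  L = 32
  U = 144
  J = 86 − 39 = 47
  P = -7 − 6·32 + 144 − 3·47 = -196
Comparing — Policy A: P=-116, Policy B: P=-198, Policy C: P=-196. Highest is -116 (Policy A).

-116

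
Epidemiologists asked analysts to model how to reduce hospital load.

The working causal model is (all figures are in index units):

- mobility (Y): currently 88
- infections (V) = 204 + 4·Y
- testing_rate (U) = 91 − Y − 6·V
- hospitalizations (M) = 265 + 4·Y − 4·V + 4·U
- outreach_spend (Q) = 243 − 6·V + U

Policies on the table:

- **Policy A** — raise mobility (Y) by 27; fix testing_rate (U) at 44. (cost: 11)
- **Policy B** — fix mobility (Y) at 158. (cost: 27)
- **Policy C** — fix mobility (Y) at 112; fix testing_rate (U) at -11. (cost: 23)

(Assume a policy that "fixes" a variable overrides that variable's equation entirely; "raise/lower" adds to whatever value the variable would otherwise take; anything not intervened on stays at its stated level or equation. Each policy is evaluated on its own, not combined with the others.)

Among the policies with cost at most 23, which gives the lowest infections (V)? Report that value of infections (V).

Policy A (Y + 27, U := 44):
  Y = 88 + 27 = 115
  V = 204 + 4·115 = 664
Policy C (Y := 112, U := -11):
  Y = 112
  V = 204 + 4·112 = 652
Comparing — Policy A: V=664, Policy C: V=652. Lowest is 652 (Policy C).

652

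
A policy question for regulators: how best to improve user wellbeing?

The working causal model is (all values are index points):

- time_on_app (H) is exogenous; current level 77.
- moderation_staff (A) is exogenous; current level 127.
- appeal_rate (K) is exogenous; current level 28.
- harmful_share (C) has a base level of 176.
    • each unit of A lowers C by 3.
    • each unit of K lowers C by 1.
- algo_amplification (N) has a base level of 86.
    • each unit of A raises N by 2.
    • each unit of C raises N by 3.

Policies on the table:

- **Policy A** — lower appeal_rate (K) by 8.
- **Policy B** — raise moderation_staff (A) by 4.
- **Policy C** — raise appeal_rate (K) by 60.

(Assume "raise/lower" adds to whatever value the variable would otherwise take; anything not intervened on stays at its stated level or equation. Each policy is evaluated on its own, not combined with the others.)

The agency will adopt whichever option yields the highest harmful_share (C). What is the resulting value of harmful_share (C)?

-225

Policy A (K − 8):
  A = 127
  K = 28 − 8 = 20
  C = 176 − 3·127 − 20 = -225
Policy B (A + 4):
  A = 127 + 4 = 131
  K = 28
  C = 176 − 3·131 − 28 = -245
Policy C (K + 60):
  A = 127
  K = 28 + 60 = 88
  C = 176 − 3·127 − 88 = -293
Comparing — Policy A: C=-225, Policy B: C=-245, Policy C: C=-293. Highest is -225 (Policy A).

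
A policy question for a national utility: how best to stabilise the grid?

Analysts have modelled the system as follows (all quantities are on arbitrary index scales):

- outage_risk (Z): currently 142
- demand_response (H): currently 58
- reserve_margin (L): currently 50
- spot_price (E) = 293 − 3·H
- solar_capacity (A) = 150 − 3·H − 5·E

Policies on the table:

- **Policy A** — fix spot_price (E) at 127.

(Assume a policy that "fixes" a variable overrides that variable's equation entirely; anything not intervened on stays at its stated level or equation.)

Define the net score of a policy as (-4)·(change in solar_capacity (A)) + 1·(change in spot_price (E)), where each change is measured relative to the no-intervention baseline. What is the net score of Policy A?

Baseline:
  H = 58
  E = 293 − 3·58 = 119
  A = 150 − 3·58 − 5·119 = -619
Policy A (E := 127):
  H = 58
  E = 127
  A = 150 − 3·58 − 5·127 = -659
ΔA = -659 − (-619) = -40; ΔE = 127 − 119 = 8
Score = (-4)·(-40) + 1·8 = 168

168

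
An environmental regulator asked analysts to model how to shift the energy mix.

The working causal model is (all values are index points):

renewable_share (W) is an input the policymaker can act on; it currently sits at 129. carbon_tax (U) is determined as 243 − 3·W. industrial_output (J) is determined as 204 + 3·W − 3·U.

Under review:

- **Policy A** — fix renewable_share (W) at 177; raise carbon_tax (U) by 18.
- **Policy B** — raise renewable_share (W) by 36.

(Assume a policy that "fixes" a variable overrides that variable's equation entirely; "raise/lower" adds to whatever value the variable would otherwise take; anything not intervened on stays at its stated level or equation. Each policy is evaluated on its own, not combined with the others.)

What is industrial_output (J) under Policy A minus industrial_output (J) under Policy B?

Policy A (W := 177, U + 18):
  W = 177
  U = 243 − 3·177 (+18 from intervention) = -270
  J = 204 + 3·177 − 3·(-270) = 1545
Policy B (W + 36):
  W = 129 + 36 = 165
  U = 243 − 3·165 = -252
  J = 204 + 3·165 − 3·(-252) = 1455
J: 1545 − 1455 = 90

90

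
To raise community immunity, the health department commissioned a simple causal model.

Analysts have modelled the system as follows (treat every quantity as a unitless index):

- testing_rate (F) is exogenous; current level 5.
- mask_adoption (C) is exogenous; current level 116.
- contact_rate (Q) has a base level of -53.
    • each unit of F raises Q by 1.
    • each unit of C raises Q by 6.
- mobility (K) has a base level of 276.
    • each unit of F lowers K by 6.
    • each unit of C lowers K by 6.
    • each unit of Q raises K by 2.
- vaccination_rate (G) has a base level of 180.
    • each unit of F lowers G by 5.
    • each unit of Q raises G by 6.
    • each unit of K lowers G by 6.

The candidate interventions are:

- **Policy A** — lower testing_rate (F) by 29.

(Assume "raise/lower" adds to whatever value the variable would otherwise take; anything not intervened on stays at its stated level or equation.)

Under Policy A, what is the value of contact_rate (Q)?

Policy A (F − 29):
  F = 5 − 29 = -24
  C = 116
  Q = -53 + (-24) + 6·116 = 619

619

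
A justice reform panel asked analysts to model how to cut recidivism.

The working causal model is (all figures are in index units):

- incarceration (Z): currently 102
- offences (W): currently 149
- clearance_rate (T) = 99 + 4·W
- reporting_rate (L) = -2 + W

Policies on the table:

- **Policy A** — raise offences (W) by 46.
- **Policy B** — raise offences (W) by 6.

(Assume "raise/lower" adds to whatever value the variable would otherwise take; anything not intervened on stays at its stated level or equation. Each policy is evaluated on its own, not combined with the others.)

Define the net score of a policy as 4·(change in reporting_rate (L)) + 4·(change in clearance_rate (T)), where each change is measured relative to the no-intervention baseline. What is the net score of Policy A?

Baseline:
  W = 149
  T = 99 + 4·149 = 695
  L = -2 + 149 = 147
Policy A (W + 46):
  W = 149 + 46 = 195
  T = 99 + 4·195 = 879
  L = -2 + 195 = 193
ΔL = 193 − 147 = 46; ΔT = 879 − 695 = 184
Score = 4·46 + 4·184 = 920

920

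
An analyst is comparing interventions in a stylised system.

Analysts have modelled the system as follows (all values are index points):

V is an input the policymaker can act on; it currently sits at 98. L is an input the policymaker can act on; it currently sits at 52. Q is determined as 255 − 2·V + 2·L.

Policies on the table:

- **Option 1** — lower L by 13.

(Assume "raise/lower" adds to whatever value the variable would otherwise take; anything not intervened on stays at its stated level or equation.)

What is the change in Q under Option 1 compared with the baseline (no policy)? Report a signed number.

-26

Baseline:
  V = 98
  L = 52
  Q = 255 − 2·98 + 2·52 = 163
Option 1 (L − 13):
  V = 98
  L = 52 − 13 = 39
  Q = 255 − 2·98 + 2·39 = 137
Change in Q: 137 − 163 = -26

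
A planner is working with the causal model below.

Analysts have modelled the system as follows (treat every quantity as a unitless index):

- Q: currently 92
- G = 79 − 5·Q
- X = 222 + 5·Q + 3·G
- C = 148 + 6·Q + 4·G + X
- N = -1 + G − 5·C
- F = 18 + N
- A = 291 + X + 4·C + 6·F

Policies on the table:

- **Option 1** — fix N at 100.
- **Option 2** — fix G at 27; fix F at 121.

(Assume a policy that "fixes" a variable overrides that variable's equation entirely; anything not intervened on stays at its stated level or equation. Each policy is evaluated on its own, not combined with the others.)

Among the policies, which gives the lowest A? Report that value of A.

-4602

Option 1 (N := 100):
  Q = 92
  G = 79 − 5·92 = -381
  X = 222 + 5·92 + 3·(-381) = -461
  C = 148 + 6·92 + 4·(-381) + (-461) = -1285
  N = 100
  F = 18 + 100 = 118
  A = 291 + (-461) + 4·(-1285) + 6·118 = -4602
Option 2 (G := 27, F := 121):
  Q = 92
  G = 27
  X = 222 + 5·92 + 3·27 = 763
  C = 148 + 6·92 + 4·27 + 763 = 1571
  N = -1 + 27 − 5·1571 = -7829
  F = 121
  A = 291 + 763 + 4·1571 + 6·121 = 8064
Comparing — Option 1: A=-4602, Option 2: A=8064. Lowest is -4602 (Option 1).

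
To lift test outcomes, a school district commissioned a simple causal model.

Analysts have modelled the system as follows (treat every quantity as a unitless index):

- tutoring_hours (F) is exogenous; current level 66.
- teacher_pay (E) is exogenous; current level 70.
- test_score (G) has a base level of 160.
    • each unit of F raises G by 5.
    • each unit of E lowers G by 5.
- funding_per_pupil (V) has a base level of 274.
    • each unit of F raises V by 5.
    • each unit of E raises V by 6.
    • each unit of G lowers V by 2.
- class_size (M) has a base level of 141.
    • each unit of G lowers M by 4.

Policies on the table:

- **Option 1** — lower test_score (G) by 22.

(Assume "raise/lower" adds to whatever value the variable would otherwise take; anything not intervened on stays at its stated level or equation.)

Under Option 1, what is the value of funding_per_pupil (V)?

788

Option 1 (G − 22):
  F = 66
  E = 70
  G = 160 + 5·66 − 5·70 (−22 from intervention) = 118
  V = 274 + 5·66 + 6·70 − 2·118 = 788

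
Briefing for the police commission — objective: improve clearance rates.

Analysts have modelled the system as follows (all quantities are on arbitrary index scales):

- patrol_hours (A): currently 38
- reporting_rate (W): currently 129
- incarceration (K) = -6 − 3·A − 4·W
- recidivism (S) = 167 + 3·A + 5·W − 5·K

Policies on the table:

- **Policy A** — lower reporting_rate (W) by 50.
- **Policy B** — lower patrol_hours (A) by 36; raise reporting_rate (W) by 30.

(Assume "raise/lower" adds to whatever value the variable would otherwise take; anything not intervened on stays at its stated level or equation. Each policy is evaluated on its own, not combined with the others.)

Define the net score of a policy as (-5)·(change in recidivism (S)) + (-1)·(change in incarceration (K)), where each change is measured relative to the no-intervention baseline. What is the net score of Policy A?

Baseline:
  A = 38
  W = 129
  K = -6 − 3·38 − 4·129 = -636
  S = 167 + 3·38 + 5·129 − 5·(-636) = 4106
Policy A (W − 50):
  A = 38
  W = 129 − 50 = 79
  K = -6 − 3·38 − 4·79 = -436
  S = 167 + 3·38 + 5·79 − 5·(-436) = 2856
ΔS = 2856 − 4106 = -1250; ΔK = -436 − (-636) = 200
Score = (-5)·(-1250) + (-1)·200 = 6050

6050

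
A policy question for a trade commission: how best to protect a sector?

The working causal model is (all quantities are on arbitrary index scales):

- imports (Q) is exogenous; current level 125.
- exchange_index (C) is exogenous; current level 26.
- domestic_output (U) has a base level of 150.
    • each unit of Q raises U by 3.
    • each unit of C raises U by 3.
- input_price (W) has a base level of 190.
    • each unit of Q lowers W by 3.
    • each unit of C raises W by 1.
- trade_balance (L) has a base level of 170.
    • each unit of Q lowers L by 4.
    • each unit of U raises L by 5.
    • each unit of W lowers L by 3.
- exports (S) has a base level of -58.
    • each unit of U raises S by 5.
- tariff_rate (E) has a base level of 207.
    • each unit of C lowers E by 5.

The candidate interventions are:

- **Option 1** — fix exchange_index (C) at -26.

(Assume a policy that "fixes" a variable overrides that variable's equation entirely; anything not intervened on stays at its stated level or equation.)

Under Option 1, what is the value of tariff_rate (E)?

337

Option 1 (C := -26):
  C = -26
  E = 207 − 5·(-26) = 337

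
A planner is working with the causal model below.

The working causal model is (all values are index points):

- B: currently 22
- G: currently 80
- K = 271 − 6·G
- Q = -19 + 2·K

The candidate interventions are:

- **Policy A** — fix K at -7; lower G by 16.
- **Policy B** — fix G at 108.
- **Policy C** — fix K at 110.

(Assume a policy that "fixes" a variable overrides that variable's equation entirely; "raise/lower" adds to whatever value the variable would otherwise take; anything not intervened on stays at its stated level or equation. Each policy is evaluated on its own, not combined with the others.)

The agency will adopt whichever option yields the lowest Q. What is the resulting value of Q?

-773

Policy A (K := -7, G − 16):
  G = 80 − 16 = 64
  K = -7
  Q = -19 + 2·(-7) = -33
Policy B (G := 108):
  G = 108
  K = 271 − 6·108 = -377
  Q = -19 + 2·(-377) = -773
Policy C (K := 110):
  G = 80
  K = 110
  Q = -19 + 2·110 = 201
Comparing — Policy A: Q=-33, Policy B: Q=-773, Policy C: Q=201. Lowest is -773 (Policy B).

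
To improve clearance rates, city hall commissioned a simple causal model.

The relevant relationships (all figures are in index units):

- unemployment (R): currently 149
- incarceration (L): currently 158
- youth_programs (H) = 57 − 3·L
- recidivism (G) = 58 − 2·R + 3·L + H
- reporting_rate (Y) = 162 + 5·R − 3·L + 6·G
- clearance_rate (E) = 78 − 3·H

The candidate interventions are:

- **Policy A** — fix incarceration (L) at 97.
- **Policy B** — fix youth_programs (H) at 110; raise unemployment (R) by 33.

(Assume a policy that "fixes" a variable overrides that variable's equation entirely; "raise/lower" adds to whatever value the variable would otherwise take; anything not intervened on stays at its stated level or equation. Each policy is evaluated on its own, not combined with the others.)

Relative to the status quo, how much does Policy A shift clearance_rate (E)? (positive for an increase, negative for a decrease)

Baseline:
  L = 158
  H = 57 − 3·158 = -417
  E = 78 − 3·(-417) = 1329
Policy A (L := 97):
  L = 97
  H = 57 − 3·97 = -234
  E = 78 − 3·(-234) = 780
Change in E: 780 − 1329 = -549

-549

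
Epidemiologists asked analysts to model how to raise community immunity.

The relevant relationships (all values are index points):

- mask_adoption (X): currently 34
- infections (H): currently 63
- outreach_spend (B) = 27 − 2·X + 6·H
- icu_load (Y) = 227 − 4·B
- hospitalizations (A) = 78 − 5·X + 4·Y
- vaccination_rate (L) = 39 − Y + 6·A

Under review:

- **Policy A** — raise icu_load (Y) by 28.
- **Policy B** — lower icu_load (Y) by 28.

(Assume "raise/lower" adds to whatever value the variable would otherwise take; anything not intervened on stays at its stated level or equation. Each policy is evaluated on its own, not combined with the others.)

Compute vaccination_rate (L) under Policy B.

-26940

Policy B (Y − 28):
  X = 34
  H = 63
  B = 27 − 2·34 + 6·63 = 337
  Y = 227 − 4·337 (−28 from intervention) = -1149
  A = 78 − 5·34 + 4·(-1149) = -4688
  L = 39 − (-1149) + 6·(-4688) = -26940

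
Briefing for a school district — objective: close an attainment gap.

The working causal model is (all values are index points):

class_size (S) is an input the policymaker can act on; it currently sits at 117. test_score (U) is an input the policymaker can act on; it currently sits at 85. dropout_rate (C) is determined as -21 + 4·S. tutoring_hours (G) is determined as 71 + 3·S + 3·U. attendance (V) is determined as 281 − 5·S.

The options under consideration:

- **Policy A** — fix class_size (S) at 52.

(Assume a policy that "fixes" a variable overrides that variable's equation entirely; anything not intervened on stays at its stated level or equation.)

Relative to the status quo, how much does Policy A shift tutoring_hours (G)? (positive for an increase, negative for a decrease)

Baseline:
  S = 117
  U = 85
  G = 71 + 3·117 + 3·85 = 677
Policy A (S := 52):
  S = 52
  U = 85
  G = 71 + 3·52 + 3·85 = 482
Change in G: 482 − 677 = -195

-195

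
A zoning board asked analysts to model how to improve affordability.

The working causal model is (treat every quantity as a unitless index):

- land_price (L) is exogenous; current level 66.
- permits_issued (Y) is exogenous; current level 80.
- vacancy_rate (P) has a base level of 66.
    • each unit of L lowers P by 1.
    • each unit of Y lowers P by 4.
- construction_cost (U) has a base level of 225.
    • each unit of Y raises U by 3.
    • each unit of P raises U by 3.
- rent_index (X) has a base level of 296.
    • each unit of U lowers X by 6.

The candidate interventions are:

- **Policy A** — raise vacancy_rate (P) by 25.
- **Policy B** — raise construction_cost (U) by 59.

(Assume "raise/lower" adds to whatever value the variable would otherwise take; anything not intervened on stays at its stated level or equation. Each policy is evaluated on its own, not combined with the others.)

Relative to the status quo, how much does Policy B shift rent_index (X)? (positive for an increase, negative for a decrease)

-354

Baseline:
  L = 66
  Y = 80
  P = 66 − 66 − 4·80 = -320
  U = 225 + 3·80 + 3·(-320) = -495
  X = 296 − 6·(-495) = 3266
Policy B (U + 59):
  L = 66
  Y = 80
  P = 66 − 66 − 4·80 = -320
  U = 225 + 3·80 + 3·(-320) (+59 from intervention) = -436
  X = 296 − 6·(-436) = 2912
Change in X: 2912 − 3266 = -354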